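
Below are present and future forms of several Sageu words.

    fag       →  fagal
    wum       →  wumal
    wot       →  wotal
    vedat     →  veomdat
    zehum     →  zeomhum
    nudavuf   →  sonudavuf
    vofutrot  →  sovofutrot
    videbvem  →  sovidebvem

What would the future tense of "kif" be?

"kif" has 1 vowel. The stems with 1 vowel (fag → fagal, wum → wumal, wot → wotal) add -al.
The other patterns: stems with 2 vowels insert -om- after the first vowel; stems with 3 vowels add the prefix so-.
So kif → kifal.

kifal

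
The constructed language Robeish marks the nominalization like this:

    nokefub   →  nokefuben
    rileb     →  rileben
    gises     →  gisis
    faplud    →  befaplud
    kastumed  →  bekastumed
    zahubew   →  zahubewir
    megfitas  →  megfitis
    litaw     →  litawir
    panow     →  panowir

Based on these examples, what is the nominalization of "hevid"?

kastumed and gises both have last vowel 'e' yet inflect differently (bekastumed, gisis), so the last vowel is not what conditions the rule; the final letter is.
"hevid" ends in -d. The stems ending in -d (faplud → befaplud, kastumed → bekastumed) add the prefix be-.
So hevid → behevid.

behevid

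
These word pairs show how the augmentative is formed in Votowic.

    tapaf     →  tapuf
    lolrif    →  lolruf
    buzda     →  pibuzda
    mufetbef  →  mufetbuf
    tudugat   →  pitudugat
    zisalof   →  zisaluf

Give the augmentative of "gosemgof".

gosemguf

tapaf and buzda both have last vowel 'a' yet inflect differently (tapuf, pibuzda), so the last vowel is not what conditions the rule; the final letter is.
"gosemgof" ends in -f. The stems ending in -f (tapaf → tapuf, mufetbef → mufetbuf, lolrif → lolruf) change the last vowel to 'u'.
So gosemgof → gosemguf.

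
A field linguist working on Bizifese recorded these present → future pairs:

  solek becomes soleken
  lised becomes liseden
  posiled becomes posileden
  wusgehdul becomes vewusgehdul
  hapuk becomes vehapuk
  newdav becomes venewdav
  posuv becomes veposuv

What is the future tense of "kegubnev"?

solek and hapuk both end in -k yet inflect differently (soleken, vehapuk), so the final letter is not what conditions the rule; the last vowel is.
"kegubnev" has last vowel 'e'. The stems whose last vowel is 'e' (lised → liseden, posiled → posileden, solek → soleken) add -en.
The other pattern: stems whose last vowel is 'a' or 'u' add the prefix ve-.
So kegubnev → kegubneven.

kegubneven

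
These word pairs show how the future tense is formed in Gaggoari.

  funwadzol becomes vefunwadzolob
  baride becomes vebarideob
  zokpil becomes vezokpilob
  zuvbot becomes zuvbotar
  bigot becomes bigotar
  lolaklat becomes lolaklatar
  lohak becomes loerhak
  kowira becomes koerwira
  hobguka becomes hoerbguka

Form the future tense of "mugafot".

mugafotar

funwadzol and zuvbot both have last vowel 'o' yet inflect differently (vefunwadzolob, zuvbotar), so the last vowel is not what conditions the rule; the final letter is.
"mugafot" ends in -t. The stems ending in -t (zuvbot → zuvbotar, bigot → bigotar, lolaklat → lolaklatar) add -ar.
The other patterns: stems ending in -e or -l add ve- … -ob around the stem; stems ending in -a or -k insert -er- after the first vowel.
So mugafot → mugafotar.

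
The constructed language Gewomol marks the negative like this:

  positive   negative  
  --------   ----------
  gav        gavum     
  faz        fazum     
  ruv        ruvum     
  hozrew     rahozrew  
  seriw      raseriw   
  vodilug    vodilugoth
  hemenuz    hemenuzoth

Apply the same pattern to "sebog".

faz and hemenuz both end in -z yet inflect differently (fazum, hemenuzoth), so the final letter is not what conditions the rule; the number of vowels is.
"sebog" has 2 vowels. The stems with 2 vowels (hozrew → rahozrew, seriw → raseriw) add the prefix ra-.
The other patterns: stems with 1 vowel add -um; stems with 3 vowels add -oth.
So sebog → rasebog.

rasebog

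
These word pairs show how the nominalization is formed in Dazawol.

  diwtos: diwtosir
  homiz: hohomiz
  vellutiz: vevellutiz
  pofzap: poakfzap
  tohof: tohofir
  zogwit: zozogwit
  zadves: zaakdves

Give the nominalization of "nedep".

diwtos and zadves both end in -s yet inflect differently (diwtosir, zaakdves), so the final letter is not what conditions the rule; the last vowel is.
"nedep" has last vowel 'e'. The one such stem in the data (zadves → zaakdves) inserts -ak- after the first vowel (as does pofzap), so the same rule applies.
So nedep → neakdep.

neakdep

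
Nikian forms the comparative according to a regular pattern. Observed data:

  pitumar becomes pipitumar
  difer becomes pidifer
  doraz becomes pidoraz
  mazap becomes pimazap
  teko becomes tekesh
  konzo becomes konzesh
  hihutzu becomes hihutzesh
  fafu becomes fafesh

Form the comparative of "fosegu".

"fosegu" ends in a vowel. The stems ending in a vowel (teko → tekesh, konzo → konzesh, hihutzu → hihutzesh) drop the final letter and add -esh.
The other pattern: stems ending in a consonant add the prefix pi-.
So fosegu → fosegesh.

fosegesh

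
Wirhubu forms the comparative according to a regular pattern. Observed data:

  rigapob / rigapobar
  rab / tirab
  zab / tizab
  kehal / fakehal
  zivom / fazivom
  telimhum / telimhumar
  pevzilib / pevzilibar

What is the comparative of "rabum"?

farabum

rab and pevzilib both end in -b yet inflect differently (tirab, pevzilibar), so the final letter is not what conditions the rule; the number of vowels is.
"rabum" has 2 vowels. The stems with 2 vowels (kehal → fakehal, zivom → fazivom) add the prefix fa-.
The other patterns: stems with 1 vowel add the prefix ti-; stems with 3 vowels add -ar.
So rabum → farabum.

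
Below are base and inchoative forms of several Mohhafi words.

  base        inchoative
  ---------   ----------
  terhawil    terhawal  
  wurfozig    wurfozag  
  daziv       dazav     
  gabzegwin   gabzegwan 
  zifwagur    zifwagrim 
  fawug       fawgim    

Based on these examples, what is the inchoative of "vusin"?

vusan

"vusin" has last vowel 'i'. The stems whose last vowel is 'i' (terhawil → terhawal, wurfozig → wurfozag, daziv → dazav) change the last vowel to 'a'.
So vusin → vusan.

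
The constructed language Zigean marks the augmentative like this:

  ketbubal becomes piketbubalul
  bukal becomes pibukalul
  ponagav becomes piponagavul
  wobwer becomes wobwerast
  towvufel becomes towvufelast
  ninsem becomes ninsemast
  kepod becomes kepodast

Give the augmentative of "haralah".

piharalahul

ketbubal and towvufel both end in -l yet inflect differently (piketbubalul, towvufelast), so the final letter is not what conditions the rule; the last vowel is.
"haralah" has last vowel 'a'. The stems whose last vowel is 'a' (ketbubal → piketbubalul, bukal → pibukalul, ponagav → piponagavul) add pi- … -ul around the stem.
The other pattern: stems whose last vowel is 'e' or 'o' add -ast.
So haralah → piharalahul.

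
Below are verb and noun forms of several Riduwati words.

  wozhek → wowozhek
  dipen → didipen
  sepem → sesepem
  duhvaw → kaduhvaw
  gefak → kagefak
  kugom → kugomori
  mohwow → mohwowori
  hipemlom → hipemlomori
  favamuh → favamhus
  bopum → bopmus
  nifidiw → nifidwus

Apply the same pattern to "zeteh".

zezeteh

wozhek and gefak both end in -k yet inflect differently (wowozhek, kagefak), so the final letter is not what conditions the rule; the last vowel is.
"zeteh" has last vowel 'e'. The stems whose last vowel is 'e' (wozhek → wowozhek, dipen → didipen, sepem → sesepem) repeat the first consonant+vowel as a prefix.
So zeteh → zezeteh.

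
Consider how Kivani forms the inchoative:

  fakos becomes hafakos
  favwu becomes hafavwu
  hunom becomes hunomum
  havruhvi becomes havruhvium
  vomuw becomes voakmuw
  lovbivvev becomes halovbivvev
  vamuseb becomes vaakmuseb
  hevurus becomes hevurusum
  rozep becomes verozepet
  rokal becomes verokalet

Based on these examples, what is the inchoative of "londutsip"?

hevurus and fakos both end in -s yet inflect differently (hevurusum, hafakos), so the final letter is not what conditions the rule; the first letter is.
"londutsip" begins with l-. The one such stem in the data (lovbivvev → halovbivvev) adds the prefix ha-, so the same rule applies.
So londutsip → halondutsip.

halondutsip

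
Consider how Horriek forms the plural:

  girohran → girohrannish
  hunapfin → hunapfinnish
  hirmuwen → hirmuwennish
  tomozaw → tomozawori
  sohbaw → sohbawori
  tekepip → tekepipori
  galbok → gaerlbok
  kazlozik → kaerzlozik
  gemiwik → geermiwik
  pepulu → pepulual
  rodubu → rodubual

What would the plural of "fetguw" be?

fetguwori

girohran and tomozaw both have last vowel 'a' yet inflect differently (girohrannish, tomozawori), so the last vowel is not what conditions the rule; the final letter is.
"fetguw" ends in -w. The stems ending in -w (tomozaw → tomozawori, sohbaw → sohbawori) add -ori.
So fetguw → fetguwori.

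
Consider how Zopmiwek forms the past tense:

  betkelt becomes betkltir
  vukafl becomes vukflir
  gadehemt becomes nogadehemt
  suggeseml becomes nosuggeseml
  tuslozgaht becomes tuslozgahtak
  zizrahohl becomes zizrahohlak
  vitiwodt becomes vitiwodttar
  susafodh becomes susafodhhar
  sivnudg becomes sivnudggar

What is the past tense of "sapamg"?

nosapamg

betkelt and gadehemt both end in -t yet inflect differently (betkltir, nogadehemt), so the final letter is not what conditions the rule; the second-to-last letter is.
"sapamg" has second-to-last letter 'm'. The stems whose second-to-last letter is 'm' (gadehemt → nogadehemt, suggeseml → nosuggeseml) add the prefix no-.
So sapamg → nosapamg.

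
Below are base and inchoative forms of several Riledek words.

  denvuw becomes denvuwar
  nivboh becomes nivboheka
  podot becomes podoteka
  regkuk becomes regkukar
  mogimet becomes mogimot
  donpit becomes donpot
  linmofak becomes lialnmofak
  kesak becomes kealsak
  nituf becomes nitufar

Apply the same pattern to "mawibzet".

mawibzot

kesak and regkuk both end in -k yet inflect differently (kealsak, regkukar), so the final letter is not what conditions the rule; the last vowel is.
"mawibzet" has last vowel 'e'. The one such stem in the data (mogimet → mogimot) changes the last vowel to 'o' (as does donpit), so the same rule applies.
The other patterns: stems whose last vowel is 'a' insert -al- after the first vowel; stems whose last vowel is 'o' add -eka; stems whose last vowel is 'u' add -ar.
So mawibzet → mawibzot.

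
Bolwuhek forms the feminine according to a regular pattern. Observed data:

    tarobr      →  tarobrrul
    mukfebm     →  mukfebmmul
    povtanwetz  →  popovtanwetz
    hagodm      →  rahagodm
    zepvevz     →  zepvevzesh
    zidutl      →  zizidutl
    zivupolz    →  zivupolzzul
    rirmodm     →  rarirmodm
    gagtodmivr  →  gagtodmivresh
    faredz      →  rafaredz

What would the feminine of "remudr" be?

raremudr

faredz and zepvevz both end in -z yet inflect differently (rafaredz, zepvevzesh), so the final letter is not what conditions the rule; the second-to-last letter is.
"remudr" has second-to-last letter 'd'. The stems whose second-to-last letter is 'd' (rirmodm → rarirmodm, hagodm → rahagodm, faredz → rafaredz) add the prefix ra-.
So remudr → raremudr.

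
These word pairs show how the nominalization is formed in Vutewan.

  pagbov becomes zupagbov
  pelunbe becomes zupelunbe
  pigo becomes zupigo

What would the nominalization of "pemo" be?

zupemo

Every pair shown (pagbov → zupagbov, pelunbe → zupelunbe, pigo → zupigo) follows the same rule: add the prefix zu-.
So pemo → zupemo.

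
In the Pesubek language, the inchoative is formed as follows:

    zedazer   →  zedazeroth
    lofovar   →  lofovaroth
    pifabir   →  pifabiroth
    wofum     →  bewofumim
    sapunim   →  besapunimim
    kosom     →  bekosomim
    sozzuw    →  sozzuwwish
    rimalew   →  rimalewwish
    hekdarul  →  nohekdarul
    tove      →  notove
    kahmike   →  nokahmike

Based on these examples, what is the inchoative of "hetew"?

pifabir and sapunim both have last vowel 'i' yet inflect differently (pifabiroth, besapunimim), so the last vowel is not what conditions the rule; the final letter is.
"hetew" ends in -w. The stems ending in -w (sozzuw → sozzuwwish, rimalew → rimalewwish) double the final consonant and add -ish.
So hetew → hetewwish.

hetewwish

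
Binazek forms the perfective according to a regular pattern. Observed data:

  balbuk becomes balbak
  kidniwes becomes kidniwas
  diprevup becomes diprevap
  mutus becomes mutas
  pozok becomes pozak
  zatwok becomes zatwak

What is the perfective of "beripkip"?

beripkap

Every pair shown (balbuk → balbak, kidniwes → kidniwas, diprevup → diprevap, …) follows the same rule: change the last vowel to 'a'.
So beripkip → beripkap.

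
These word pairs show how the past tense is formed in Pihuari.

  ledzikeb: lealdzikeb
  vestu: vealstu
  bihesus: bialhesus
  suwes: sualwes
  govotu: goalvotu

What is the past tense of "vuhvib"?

vualhvib

Every pair shown (ledzikeb → lealdzikeb, vestu → vealstu, bihesus → bialhesus, …) follows the same rule: insert -al- after the first vowel.
So vuhvib → vualhvib.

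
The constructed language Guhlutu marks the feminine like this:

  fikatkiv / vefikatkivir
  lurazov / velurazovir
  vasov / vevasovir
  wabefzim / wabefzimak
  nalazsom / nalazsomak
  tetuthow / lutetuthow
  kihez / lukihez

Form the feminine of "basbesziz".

fikatkiv and wabefzim both have last vowel 'i' yet inflect differently (vefikatkivir, wabefzimak), so the last vowel is not what conditions the rule; the final letter is.
"basbesziz" ends in -z. The one such stem in the data (kihez → lukihez) adds the prefix lu-, so the same rule applies.
So basbesziz → lubasbesziz.

lubasbesziz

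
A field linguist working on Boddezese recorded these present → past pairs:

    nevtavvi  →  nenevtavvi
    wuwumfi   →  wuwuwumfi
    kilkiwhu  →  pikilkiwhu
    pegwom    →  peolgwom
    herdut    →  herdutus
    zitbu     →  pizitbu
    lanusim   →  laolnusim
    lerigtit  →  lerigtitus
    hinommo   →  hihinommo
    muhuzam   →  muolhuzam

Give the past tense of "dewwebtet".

dewwebtetus

zitbu and herdut both have last vowel 'u' yet inflect differently (pizitbu, herdutus), so the last vowel is not what conditions the rule; the final letter is.
"dewwebtet" ends in -t. The stems ending in -t (herdut → herdutus, lerigtit → lerigtitus) add -us.
The other patterns: stems ending in -u add the prefix pi-; stems ending in -m insert -ol- after the first vowel; stems ending in -i or -o repeat the first consonant+vowel as a prefix.
So dewwebtet → dewwebtetus.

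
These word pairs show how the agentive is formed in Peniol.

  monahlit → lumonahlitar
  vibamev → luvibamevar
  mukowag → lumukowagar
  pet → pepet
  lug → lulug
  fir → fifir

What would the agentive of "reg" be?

rereg

"reg" has 1 vowel. The stems with 1 vowel (pet → pepet, lug → lulug, fir → fifir) repeat the first consonant+vowel as a prefix.
So reg → rereg.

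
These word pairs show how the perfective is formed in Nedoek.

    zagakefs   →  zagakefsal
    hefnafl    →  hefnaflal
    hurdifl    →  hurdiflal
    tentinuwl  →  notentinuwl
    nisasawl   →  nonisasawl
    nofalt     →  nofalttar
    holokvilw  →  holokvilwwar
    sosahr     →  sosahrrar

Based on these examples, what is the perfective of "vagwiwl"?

"vagwiwl" has second-to-last letter 'w'. The stems whose second-to-last letter is 'w' (tentinuwl → notentinuwl, nisasawl → nonisasawl) add the prefix no-.
The other patterns: stems whose second-to-last letter is 'f' add -al; stems whose second-to-last letter is 'h' or 'l' double the final consonant and add -ar.
So vagwiwl → novagwiwl.

novagwiwl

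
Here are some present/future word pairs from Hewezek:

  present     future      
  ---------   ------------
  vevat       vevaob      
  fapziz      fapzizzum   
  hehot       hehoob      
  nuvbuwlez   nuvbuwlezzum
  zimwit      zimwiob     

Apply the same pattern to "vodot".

"vodot" ends in -t. The stems ending in -t (vevat → vevaob, zimwit → zimwiob, hehot → hehoob) drop the final letter and add -ob.
The other pattern: stems ending in -z double the final consonant and add -um.
So vodot → vodoob.

vodoob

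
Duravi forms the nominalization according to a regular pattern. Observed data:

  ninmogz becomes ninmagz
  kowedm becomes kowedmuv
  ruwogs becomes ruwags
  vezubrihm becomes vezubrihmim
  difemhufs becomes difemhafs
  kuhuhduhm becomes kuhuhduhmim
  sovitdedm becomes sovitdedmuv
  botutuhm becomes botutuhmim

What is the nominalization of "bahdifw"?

bahdafw

"bahdifw" has second-to-last letter 'f'. The one such stem in the data (difemhufs → difemhafs) changes the last vowel to 'a' (as do ruwogs, ninmogz), so the same rule applies.
So bahdifw → bahdafw.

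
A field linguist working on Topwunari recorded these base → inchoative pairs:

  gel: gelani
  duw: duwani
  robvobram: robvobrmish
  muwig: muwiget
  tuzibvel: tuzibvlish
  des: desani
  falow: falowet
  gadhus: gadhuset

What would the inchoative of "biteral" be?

biterlish

des and gadhus both end in -s yet inflect differently (desani, gadhuset), so the final letter is not what conditions the rule; the number of vowels is.
"biteral" has 3 vowels. The stems with 3 vowels (robvobram → robvobrmish, tuzibvel → tuzibvlish) delete the last vowel and add -ish.
So biteral → biterlish.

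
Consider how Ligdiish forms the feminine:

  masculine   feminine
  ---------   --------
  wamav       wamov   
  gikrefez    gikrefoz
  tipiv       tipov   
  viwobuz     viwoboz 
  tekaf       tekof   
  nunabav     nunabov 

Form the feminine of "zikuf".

zikof

Every pair shown (wamav → wamov, gikrefez → gikrefoz, tipiv → tipov, …) follows the same rule: change the last vowel to 'o'.
So zikuf → zikof.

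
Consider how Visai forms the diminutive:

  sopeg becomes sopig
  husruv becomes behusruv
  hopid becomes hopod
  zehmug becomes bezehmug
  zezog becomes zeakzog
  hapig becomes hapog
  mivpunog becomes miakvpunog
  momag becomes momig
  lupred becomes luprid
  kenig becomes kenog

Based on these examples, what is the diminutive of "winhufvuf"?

bewinhufvuf

zehmug and zezog both end in -g yet inflect differently (bezehmug, zeakzog), so the final letter is not what conditions the rule; the last vowel is.
"winhufvuf" has last vowel 'u'. The stems whose last vowel is 'u' (husruv → behusruv, zehmug → bezehmug) add the prefix be-.
So winhufvuf → bewinhufvuf.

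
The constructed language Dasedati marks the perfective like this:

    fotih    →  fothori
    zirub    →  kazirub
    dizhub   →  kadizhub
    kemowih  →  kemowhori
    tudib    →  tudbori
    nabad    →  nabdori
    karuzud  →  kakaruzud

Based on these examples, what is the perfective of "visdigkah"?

zirub and tudib both end in -b yet inflect differently (kazirub, tudbori), so the final letter is not what conditions the rule; the last vowel is.
"visdigkah" has last vowel 'a'. The one such stem in the data (nabad → nabdori) deletes the last vowel and adds -ori (as do fotih, kemowih), so the same rule applies.
So visdigkah → visdigkhori.

visdigkhori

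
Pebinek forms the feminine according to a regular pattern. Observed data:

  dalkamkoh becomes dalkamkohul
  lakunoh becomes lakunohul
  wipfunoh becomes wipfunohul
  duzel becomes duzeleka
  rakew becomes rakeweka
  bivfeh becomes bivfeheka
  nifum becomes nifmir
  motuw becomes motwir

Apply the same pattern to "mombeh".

dalkamkoh and bivfeh both end in -h yet inflect differently (dalkamkohul, bivfeheka), so the final letter is not what conditions the rule; the last vowel is.
"mombeh" has last vowel 'e'. The stems whose last vowel is 'e' (duzel → duzeleka, rakew → rakeweka, bivfeh → bivfeheka) add -eka.
So mombeh → mombeheka.

mombeheka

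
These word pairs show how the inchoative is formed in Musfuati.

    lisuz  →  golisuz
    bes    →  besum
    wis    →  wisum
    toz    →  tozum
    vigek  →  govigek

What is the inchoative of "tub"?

"tub" has 1 vowel. The stems with 1 vowel (wis → wisum, toz → tozum, bes → besum) add -um.
The other pattern: stems with 2 vowels add the prefix go-.
So tub → tubum.

tubum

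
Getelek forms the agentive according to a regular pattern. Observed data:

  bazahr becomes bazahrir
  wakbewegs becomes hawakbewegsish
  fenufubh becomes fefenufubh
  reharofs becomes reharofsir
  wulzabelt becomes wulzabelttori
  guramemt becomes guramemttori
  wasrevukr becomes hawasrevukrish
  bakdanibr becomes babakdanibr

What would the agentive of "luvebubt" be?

luluvebubt

"luvebubt" has second-to-last letter 'b'. The stems whose second-to-last letter is 'b' (fenufubh → fefenufubh, bakdanibr → babakdanibr) repeat the first consonant+vowel as a prefix.
So luvebubt → luluvebubt.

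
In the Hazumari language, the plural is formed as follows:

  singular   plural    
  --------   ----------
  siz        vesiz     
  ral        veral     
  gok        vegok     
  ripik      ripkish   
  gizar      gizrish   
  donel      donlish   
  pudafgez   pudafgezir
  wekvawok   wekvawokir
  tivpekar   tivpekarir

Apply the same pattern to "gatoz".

gatzish

gok and ripik both end in -k yet inflect differently (vegok, ripkish), so the final letter is not what conditions the rule; the number of vowels is.
"gatoz" has 2 vowels. The stems with 2 vowels (ripik → ripkish, gizar → gizrish, donel → donlish) delete the last vowel and add -ish.
So gatoz → gatzish.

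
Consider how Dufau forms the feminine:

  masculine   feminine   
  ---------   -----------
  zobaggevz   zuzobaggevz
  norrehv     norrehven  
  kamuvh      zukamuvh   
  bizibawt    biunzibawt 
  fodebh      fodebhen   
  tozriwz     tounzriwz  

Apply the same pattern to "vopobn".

tozriwz and zobaggevz both end in -z yet inflect differently (tounzriwz, zuzobaggevz), so the final letter is not what conditions the rule; the second-to-last letter is.
"vopobn" has second-to-last letter 'b'. The one such stem in the data (fodebh → fodebhen) adds -en, so the same rule applies.
So vopobn → vopobnen.

vopobnen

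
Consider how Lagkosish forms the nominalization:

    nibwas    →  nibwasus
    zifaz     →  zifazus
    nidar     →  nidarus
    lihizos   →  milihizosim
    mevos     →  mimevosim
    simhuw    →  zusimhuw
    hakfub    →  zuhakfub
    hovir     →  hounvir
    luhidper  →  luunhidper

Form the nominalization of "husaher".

nibwas and lihizos both end in -s yet inflect differently (nibwasus, milihizosim), so the final letter is not what conditions the rule; the last vowel is.
"husaher" has last vowel 'e'. The one such stem in the data (luhidper → luunhidper) inserts -un- after the first vowel (as does hovir), so the same rule applies.
The other patterns: stems whose last vowel is 'a' add -us; stems whose last vowel is 'o' add mi- … -im around the stem; stems whose last vowel is 'u' add the prefix zu-.
So husaher → huunsaher.

huunsaher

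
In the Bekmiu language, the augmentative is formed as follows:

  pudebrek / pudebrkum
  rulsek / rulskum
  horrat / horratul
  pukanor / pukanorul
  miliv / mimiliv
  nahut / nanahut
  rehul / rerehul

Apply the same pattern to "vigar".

horrat and nahut both end in -t yet inflect differently (horratul, nanahut), so the final letter is not what conditions the rule; the last vowel is.
"vigar" has last vowel 'a'. The one such stem in the data (horrat → horratul) adds -ul, so the same rule applies.
The other patterns: stems whose last vowel is 'e' delete the last vowel and add -um; stems whose last vowel is 'i' or 'u' repeat the first consonant+vowel as a prefix.
So vigar → vigarul.

vigarul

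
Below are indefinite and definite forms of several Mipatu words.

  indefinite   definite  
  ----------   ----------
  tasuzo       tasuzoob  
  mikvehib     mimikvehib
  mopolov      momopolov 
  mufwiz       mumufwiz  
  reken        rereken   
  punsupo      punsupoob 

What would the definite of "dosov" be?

dodosov

mopolov and tasuzo both have last vowel 'o' yet inflect differently (momopolov, tasuzoob), so the last vowel is not what conditions the rule; whether the stem ends in a vowel or a consonant is.
"dosov" ends in a consonant. The stems ending in a consonant (reken → rereken, mufwiz → mumufwiz, mikvehib → mimikvehib) repeat the first consonant+vowel as a prefix.
So dosov → dodosov.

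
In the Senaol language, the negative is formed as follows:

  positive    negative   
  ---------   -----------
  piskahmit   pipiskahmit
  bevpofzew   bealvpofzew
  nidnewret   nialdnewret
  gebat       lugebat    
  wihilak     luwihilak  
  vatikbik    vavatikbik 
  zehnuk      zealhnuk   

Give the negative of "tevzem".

tealvzem

piskahmit and gebat both end in -t yet inflect differently (pipiskahmit, lugebat), so the final letter is not what conditions the rule; the last vowel is.
"tevzem" has last vowel 'e'. The stems whose last vowel is 'e' (nidnewret → nialdnewret, bevpofzew → bealvpofzew) insert -al- after the first vowel.
So tevzem → tealvzem.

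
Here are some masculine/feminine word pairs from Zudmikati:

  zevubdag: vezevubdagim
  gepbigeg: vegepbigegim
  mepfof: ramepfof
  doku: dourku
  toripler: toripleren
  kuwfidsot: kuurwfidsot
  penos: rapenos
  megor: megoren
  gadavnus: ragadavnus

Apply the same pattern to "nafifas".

"nafifas" ends in -s. The stems ending in -s (penos → rapenos, gadavnus → ragadavnus) add the prefix ra-.
So nafifas → ranafifas.

ranafifas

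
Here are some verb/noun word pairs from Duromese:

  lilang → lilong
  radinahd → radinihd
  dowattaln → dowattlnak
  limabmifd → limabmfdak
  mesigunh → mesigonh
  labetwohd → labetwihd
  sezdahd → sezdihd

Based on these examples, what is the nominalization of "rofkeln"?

rofklnak

radinahd and limabmifd both end in -d yet inflect differently (radinihd, limabmfdak), so the final letter is not what conditions the rule; the second-to-last letter is.
"rofkeln" has second-to-last letter 'l'. The one such stem in the data (dowattaln → dowattlnak) deletes the last vowel and adds -ak (as does limabmifd), so the same rule applies.
The other patterns: stems whose second-to-last letter is 'n' change the last vowel to 'o'; stems whose second-to-last letter is 'h' change the last vowel to 'i'.
So rofkeln → rofklnak.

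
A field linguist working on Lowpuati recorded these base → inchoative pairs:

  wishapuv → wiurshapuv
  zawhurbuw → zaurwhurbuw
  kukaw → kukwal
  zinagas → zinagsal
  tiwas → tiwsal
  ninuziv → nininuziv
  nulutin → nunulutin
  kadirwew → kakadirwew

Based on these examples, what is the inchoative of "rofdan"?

rofdnal

zawhurbuw and kukaw both end in -w yet inflect differently (zaurwhurbuw, kukwal), so the final letter is not what conditions the rule; the last vowel is.
"rofdan" has last vowel 'a'. The stems whose last vowel is 'a' (kukaw → kukwal, zinagas → zinagsal, tiwas → tiwsal) delete the last vowel and add -al.
The other patterns: stems whose last vowel is 'u' insert -ur- after the first vowel; stems whose last vowel is 'e' or 'i' repeat the first consonant+vowel as a prefix.
So rofdan → rofdnal.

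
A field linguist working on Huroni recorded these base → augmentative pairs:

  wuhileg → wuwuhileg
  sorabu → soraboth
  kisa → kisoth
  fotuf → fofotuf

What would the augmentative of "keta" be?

fotuf and sorabu both have last vowel 'u' yet inflect differently (fofotuf, soraboth), so the last vowel is not what conditions the rule; whether the stem ends in a vowel or a consonant is.
"keta" ends in a vowel. The stems ending in a vowel (sorabu → soraboth, kisa → kisoth) drop the final letter and add -oth.
So keta → ketoth.

ketoth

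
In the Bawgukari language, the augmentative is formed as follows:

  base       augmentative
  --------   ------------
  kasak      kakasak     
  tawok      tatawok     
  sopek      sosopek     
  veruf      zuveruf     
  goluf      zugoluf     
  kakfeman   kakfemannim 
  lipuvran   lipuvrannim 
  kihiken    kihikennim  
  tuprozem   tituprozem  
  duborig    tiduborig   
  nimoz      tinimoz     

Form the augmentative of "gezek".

kasak and kakfeman both have last vowel 'a' yet inflect differently (kakasak, kakfemannim), so the last vowel is not what conditions the rule; the final letter is.
"gezek" ends in -k. The stems ending in -k (kasak → kakasak, tawok → tatawok, sopek → sosopek) repeat the first consonant+vowel as a prefix.
So gezek → gegezek.

gegezek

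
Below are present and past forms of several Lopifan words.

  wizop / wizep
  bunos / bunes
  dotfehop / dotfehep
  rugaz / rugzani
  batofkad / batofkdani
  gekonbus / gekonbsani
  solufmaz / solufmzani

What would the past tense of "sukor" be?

bunos and gekonbus both end in -s yet inflect differently (bunes, gekonbsani), so the final letter is not what conditions the rule; the last vowel is.
"sukor" has last vowel 'o'. The stems whose last vowel is 'o' (wizop → wizep, bunos → bunes, dotfehop → dotfehep) change the last vowel to 'e'.
The other pattern: stems whose last vowel is 'a' or 'u' delete the last vowel and add -ani.
So sukor → suker.

suker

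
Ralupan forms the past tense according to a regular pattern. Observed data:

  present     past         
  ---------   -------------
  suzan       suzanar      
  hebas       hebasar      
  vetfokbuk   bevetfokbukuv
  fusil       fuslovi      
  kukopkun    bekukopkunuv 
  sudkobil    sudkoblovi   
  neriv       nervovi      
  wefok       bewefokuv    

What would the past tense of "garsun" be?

suzan and kukopkun both end in -n yet inflect differently (suzanar, bekukopkunuv), so the final letter is not what conditions the rule; the last vowel is.
"garsun" has last vowel 'u'. The stems whose last vowel is 'u' (vetfokbuk → bevetfokbukuv, kukopkun → bekukopkunuv) add be- … -uv around the stem.
So garsun → begarsunuv.

begarsunuv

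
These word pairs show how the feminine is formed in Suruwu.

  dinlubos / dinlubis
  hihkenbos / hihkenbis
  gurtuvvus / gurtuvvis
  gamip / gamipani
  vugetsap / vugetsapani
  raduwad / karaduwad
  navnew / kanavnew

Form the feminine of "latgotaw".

vugetsap and raduwad both have last vowel 'a' yet inflect differently (vugetsapani, karaduwad), so the last vowel is not what conditions the rule; the final letter is.
"latgotaw" ends in -w. The one such stem in the data (navnew → kanavnew) adds the prefix ka-, so the same rule applies.
The other patterns: stems ending in -s change the last vowel to 'i'; stems ending in -p add -ani.
So latgotaw → kalatgotaw.

kalatgotaw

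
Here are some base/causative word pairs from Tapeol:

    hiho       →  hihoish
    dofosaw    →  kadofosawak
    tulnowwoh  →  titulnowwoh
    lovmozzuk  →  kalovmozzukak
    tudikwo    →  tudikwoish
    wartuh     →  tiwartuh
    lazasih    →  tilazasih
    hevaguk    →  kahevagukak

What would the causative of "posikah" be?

tulnowwoh and tudikwo both have last vowel 'o' yet inflect differently (titulnowwoh, tudikwoish), so the last vowel is not what conditions the rule; the final letter is.
"posikah" ends in -h. The stems ending in -h (lazasih → tilazasih, tulnowwoh → titulnowwoh, wartuh → tiwartuh) add the prefix ti-.
So posikah → tiposikah.

tiposikah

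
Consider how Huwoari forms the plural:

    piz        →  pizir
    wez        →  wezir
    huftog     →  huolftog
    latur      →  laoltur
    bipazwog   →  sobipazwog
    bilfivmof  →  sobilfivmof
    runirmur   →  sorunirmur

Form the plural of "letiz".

"letiz" has 2 vowels. The stems with 2 vowels (huftog → huolftog, latur → laoltur) insert -ol- after the first vowel.
So letiz → leoltiz.

leoltiz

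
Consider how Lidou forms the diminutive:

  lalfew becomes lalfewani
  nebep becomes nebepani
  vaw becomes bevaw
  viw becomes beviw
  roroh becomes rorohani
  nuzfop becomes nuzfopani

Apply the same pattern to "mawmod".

lalfew and vaw both end in -w yet inflect differently (lalfewani, bevaw), so the final letter is not what conditions the rule; the number of vowels is.
"mawmod" has 2 vowels. The stems with 2 vowels (nebep → nebepani, lalfew → lalfewani, nuzfop → nuzfopani) add -ani.
So mawmod → mawmodani.

mawmodani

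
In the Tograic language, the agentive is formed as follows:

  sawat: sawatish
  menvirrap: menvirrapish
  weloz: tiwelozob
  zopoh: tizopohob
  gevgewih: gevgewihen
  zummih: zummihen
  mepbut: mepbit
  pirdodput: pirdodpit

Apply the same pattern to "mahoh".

zopoh and gevgewih both end in -h yet inflect differently (tizopohob, gevgewihen), so the final letter is not what conditions the rule; the last vowel is.
"mahoh" has last vowel 'o'. The stems whose last vowel is 'o' (weloz → tiwelozob, zopoh → tizopohob) add ti- … -ob around the stem.
The other patterns: stems whose last vowel is 'a' add -ish; stems whose last vowel is 'i' add -en; stems whose last vowel is 'u' change the last vowel to 'i'.
So mahoh → timahohob.

timahohob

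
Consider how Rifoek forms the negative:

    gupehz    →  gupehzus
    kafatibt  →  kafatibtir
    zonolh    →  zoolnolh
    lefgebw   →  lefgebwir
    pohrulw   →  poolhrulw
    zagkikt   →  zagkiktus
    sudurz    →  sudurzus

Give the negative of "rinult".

riolnult

lefgebw and pohrulw both end in -w yet inflect differently (lefgebwir, poolhrulw), so the final letter is not what conditions the rule; the second-to-last letter is.
"rinult" has second-to-last letter 'l'. The stems whose second-to-last letter is 'l' (pohrulw → poolhrulw, zonolh → zoolnolh) insert -ol- after the first vowel.
The other patterns: stems whose second-to-last letter is 'b' add -ir; stems whose second-to-last letter is 'h', 'k' or 'r' add -us.
So rinult → riolnult.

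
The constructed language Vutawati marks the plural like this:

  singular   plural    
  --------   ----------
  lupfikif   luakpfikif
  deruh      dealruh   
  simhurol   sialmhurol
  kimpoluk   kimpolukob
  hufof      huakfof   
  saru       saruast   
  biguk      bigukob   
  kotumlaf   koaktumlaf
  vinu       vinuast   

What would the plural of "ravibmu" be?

vinu and biguk both have last vowel 'u' yet inflect differently (vinuast, bigukob), so the last vowel is not what conditions the rule; the final letter is.
"ravibmu" ends in -u. The stems ending in -u (vinu → vinuast, saru → saruast) add -ast.
So ravibmu → ravibmuast.

ravibmuast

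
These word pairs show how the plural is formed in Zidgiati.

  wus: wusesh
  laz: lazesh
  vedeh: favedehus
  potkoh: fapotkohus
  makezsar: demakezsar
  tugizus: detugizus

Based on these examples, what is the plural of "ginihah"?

deginihah

wus and tugizus both end in -s yet inflect differently (wusesh, detugizus), so the final letter is not what conditions the rule; the number of vowels is.
"ginihah" has 3 vowels. The stems with 3 vowels (makezsar → demakezsar, tugizus → detugizus) add the prefix de-.
The other patterns: stems with 1 vowel add -esh; stems with 2 vowels add fa- … -us around the stem.
So ginihah → deginihah.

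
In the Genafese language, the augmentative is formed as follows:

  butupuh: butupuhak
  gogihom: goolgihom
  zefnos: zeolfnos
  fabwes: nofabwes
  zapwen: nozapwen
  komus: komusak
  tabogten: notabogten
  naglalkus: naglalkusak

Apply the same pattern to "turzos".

fabwes and komus both end in -s yet inflect differently (nofabwes, komusak), so the final letter is not what conditions the rule; the last vowel is.
"turzos" has last vowel 'o'. The stems whose last vowel is 'o' (gogihom → goolgihom, zefnos → zeolfnos) insert -ol- after the first vowel.
So turzos → tuolrzos.

tuolrzos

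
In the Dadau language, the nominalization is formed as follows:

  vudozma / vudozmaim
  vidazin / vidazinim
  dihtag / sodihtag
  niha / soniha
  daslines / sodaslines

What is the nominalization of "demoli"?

vudozma and niha both end in -a yet inflect differently (vudozmaim, soniha), so the final letter is not what conditions the rule; the first letter is.
"demoli" begins with d-. The stems beginning with d- (dihtag → sodihtag, daslines → sodaslines) add the prefix so-.
The other pattern: stems beginning with v- add -im.
So demoli → sodemoli.

sodemoli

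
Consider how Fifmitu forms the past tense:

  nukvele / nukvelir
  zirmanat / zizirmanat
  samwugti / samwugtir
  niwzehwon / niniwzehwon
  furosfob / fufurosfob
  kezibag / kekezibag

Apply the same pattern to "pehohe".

nukvele and niwzehwon both begin with n- yet inflect differently (nukvelir, niniwzehwon), so the first letter is not what conditions the rule; whether the stem ends in a vowel or a consonant is.
"pehohe" ends in a vowel. The stems ending in a vowel (nukvele → nukvelir, samwugti → samwugtir) drop the final letter and add -ir.
So pehohe → pehohir.

pehohir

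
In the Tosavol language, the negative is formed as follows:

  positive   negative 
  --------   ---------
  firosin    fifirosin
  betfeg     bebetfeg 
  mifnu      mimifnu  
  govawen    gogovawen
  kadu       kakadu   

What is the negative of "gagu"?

Every pair shown (firosin → fifirosin, betfeg → bebetfeg, mifnu → mimifnu, …) follows the same rule: repeat the first consonant+vowel as a prefix.
So gagu → gagagu.

gagagu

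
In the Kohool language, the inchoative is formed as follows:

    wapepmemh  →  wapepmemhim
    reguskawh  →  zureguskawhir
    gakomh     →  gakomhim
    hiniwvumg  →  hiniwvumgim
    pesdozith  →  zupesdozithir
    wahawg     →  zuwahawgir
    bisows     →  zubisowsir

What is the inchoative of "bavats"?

hiniwvumg and wahawg both end in -g yet inflect differently (hiniwvumgim, zuwahawgir), so the final letter is not what conditions the rule; the second-to-last letter is.
"bavats" has second-to-last letter 't'. The one such stem in the data (pesdozith → zupesdozithir) adds zu- … -ir around the stem, so the same rule applies.
So bavats → zubavatsir.

zubavatsir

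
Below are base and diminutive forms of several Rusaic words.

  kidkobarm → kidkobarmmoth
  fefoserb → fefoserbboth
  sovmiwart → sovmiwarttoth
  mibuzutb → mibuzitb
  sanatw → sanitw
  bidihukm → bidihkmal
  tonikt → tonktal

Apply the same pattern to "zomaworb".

zomaworbboth

fefoserb and mibuzutb both end in -b yet inflect differently (fefoserbboth, mibuzitb), so the final letter is not what conditions the rule; the second-to-last letter is.
"zomaworb" has second-to-last letter 'r'. The stems whose second-to-last letter is 'r' (kidkobarm → kidkobarmmoth, fefoserb → fefoserbboth, sovmiwart → sovmiwarttoth) double the final consonant and add -oth.
So zomaworb → zomaworbboth.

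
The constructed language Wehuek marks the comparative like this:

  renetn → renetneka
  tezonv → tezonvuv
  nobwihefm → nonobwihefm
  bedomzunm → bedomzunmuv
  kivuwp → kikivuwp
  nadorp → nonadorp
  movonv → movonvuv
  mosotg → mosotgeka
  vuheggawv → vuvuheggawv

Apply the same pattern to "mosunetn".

mosunetneka

vuheggawv and movonv both end in -v yet inflect differently (vuvuheggawv, movonvuv), so the final letter is not what conditions the rule; the second-to-last letter is.
"mosunetn" has second-to-last letter 't'. The stems whose second-to-last letter is 't' (renetn → renetneka, mosotg → mosotgeka) add -eka.
The other patterns: stems whose second-to-last letter is 'w' repeat the first consonant+vowel as a prefix; stems whose second-to-last letter is 'n' add -uv; stems whose second-to-last letter is 'f' or 'r' add the prefix no-.
So mosunetn → mosunetneka.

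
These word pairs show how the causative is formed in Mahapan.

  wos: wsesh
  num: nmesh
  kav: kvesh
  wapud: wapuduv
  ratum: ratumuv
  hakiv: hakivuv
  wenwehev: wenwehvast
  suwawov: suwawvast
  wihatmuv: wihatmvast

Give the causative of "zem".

zmesh

num and ratum both end in -m yet inflect differently (nmesh, ratumuv), so the final letter is not what conditions the rule; the number of vowels is.
"zem" has 1 vowel. The stems with 1 vowel (wos → wsesh, num → nmesh, kav → kvesh) delete the last vowel and add -esh.
The other patterns: stems with 2 vowels add -uv; stems with 3 vowels delete the last vowel and add -ast.
So zem → zmesh.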